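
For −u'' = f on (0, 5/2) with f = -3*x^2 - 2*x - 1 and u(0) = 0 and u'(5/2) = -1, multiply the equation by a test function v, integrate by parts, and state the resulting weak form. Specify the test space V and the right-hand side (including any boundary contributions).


V = {v ∈ H^1(0, 5/2) : v(0) = 0} (test functions vanish at x = 0 where u is specified); weak form: ∫_0^5/2 u'v' dx = ∫_0^5/2 (-3*x^2 - 2*x - 1) v dx − v(5/2) for all v ∈ V.

Multiply both sides by a test function v and integrate from 0 to 5/2:
  ∫_0^5/2 −u''(x) v(x) dx = ∫_0^5/2 f(x) v(x) dx.
Integrate the LHS by parts once:
  ∫_0^5/2 −u'' v dx = −[u'(x) v(x)]_0^5/2 + ∫_0^5/2 u'(x) v'(x) dx.
Thus ∫_0^5/2 u'(x) v'(x) dx = ∫_0^5/2 f(x) v(x) dx + [u'(x) v(x)]_0^5/2.
Choose V so that boundary terms are either known or forced to vanish.
Mixed BC: u(0) = 0 (Dirichlet) and u'(5/2) = -1 (Neumann). Define V = {v ∈ H^1(0, 5/2) : v(0) = 0}. Then [u' v]_0^5/2 = u'(5/2)·v(5/2) − u'(0)·0 = − v(5/2).
Weak formulation: find u (satisfying any essential BC) such that ∫_0^5/2 u'(x) v'(x) dx = ∫_0^5/2 f v dx − v(5/2) for all v ∈ V (Dirichlet at 0 absorbed into V; Neumann datum at x = 5/2 contributes the boundary term).
Substituting f(x) = -3*x^2 - 2*x - 1, the right-hand side is ∫_0^5/2 (-3*x^2 - 2*x - 1) v dx − v(5/2).


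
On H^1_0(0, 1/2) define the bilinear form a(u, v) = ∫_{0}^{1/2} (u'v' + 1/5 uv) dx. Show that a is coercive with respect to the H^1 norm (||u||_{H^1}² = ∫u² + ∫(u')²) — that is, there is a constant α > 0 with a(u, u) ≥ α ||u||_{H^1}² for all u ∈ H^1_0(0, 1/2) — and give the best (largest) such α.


α = (1 + 20*π^2)/(5*(1 + 4*π^2))

Coercivity of a(·,·) on H^1_0(0, 1/2) means a(u, u) ≥ α ||u||_{H^1}² for every u ∈ H^1_0.
The interval has length L = 1/2, and Poincaré/coercivity depend only on L. Here a(u, u) = ∫(u')² + (1/5)·∫u².
Here 0 < c = 1/5 < 1. The condition a(u,u) ≥ α||u||_{H^1}² reads (1−α)∫(u')² ≥ (α−c)∫u². Any admissible α is ≤ 1 (rapidly oscillating u have ∫u²/∫(u')² → 0), and α = 1 would force 0 ≥ (1−c)∫u², impossible since c < 1; so 1−α > 0. By the sharp Poincaré inequality on H^1_0 of an interval of length L, ∫(u')² ≥ (π/L)²∫u² with equality for the first sine mode sin(π(x−x₀)/L) (x₀ the left endpoint), so the inequality holds for all u iff (1−α)(π/L)² ≥ α − c, i.e. α ≤ ((π/L)² + c)/((π/L)² + 1) = (1 + c(L/π)²)/(1 + (L/π)²). With (π/L)² = 4*π^2 and c = 1/5, the largest admissible constant is α = ((π/L)² + c)/((π/L)² + 1).
Simplifying, α = (1 + 20*π^2)/(5*(1 + 4*π^2)).


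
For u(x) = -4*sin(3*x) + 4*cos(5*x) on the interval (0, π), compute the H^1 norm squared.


||u||_{H^1(0,π)}^2 = 288*π

u'(x) = -20*sin(5*x) - 12*cos(3*x).
Expand u² and (u')² and integrate term by term on (0, π), using: for integers n ≥ 1, ∫_0^π sin²(nx) dx = ∫_0^π cos²(nx) dx = π/2; for n ≠ n', ∫_0^π sin(nx)sin(n'x) dx = ∫_0^π cos(nx)cos(n'x) dx = 0; and by product-to-sum, ∫_0^π sin(nx)cos(n'x) dx = ½∫_0^π [sin((n+n')x) + sin((n−n')x)] dx, which is 0 when n+n' is even and 2n/(n²−n'²) when n+n' is odd (it need not vanish on (0, π)).
  u² squared terms: (-4)²·∫sin(3x)² dx = 16·π/2 = 8*π;  (4)²·∫cos(5x)² dx = 16·π/2 = 8*π.
  u² cross terms: 2·(-4)·(4)·∫sin(3x)·cos(5x) dx = -32·(0) = 0.
  So ∫_0^π u² dx = 8*π + 8*π + 0 = 16*π.
  (u')² squared terms: (-20)²·∫sin(5x)² dx = 400·π/2 = 200*π;  (-12)²·∫cos(3x)² dx = 144·π/2 = 72*π.
  (u')² cross terms: 2·(-20)·(-12)·∫sin(5x)·cos(3x) dx = 480·(0) = 0.
  So ∫_0^π (u')² dx = 200*π + 72*π + 0 = 272*π.
||u||_{H^1}^2 = (16*π) + (272*π) = 288*π.


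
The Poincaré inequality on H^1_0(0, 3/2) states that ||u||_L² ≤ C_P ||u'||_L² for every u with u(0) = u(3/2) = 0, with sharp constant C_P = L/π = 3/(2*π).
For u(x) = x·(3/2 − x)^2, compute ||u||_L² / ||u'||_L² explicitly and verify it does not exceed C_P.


||u||_L² / ||u'||_L² = 3*sqrt(14)/28 < C_P = 3/(2*π).

u(x) = x·(3/2 − x)^2, so u'(x) = 3*x^2 - 6*x + 9/4.
u(x) = x·(3/2 − x)^2 vanishes at x = 0 and x = 3/2, so u ∈ H^1_0(0, 3/2). Differentiate via the product rule and integrate the resulting polynomials term by term.
  ∫_0^3/2 u² dx = ∫_0^3/2 (x^6 - 6*x^5 + 27*x^4/2 - 27*x^3/2 + 81*x^2/16) dx. Term by term:
    ∫_0^3/2 x^6 dx = 2187/896;  ∫_0^3/2 -6*x^5 dx = -729/64;  ∫_0^3/2 27*x^4/2 dx = 6561/320;
    ∫_0^3/2 -27*x^3/2 dx = -2187/128;  ∫_0^3/2 81*x^2/16 dx = 729/128.
  Sum: 2187/896 − 729/64 + 6561/320 − 2187/128 + 729/128 = 729/4480.
  ∫_0^3/2 (u')² dx = ∫_0^3/2 (9*x^4 - 36*x^3 + 99*x^2/2 - 27*x + 81/16) dx. Term by term:
    ∫_0^3/2 9*x^4 dx = 2187/160;  ∫_0^3/2 -36*x^3 dx = -729/16;  ∫_0^3/2 99*x^2/2 dx = 891/16;
    ∫_0^3/2 -27*x dx = -243/8;  ∫_0^3/2 81/16 dx = 243/32.
  Sum: 2187/160 − 729/16 + 891/16 − 243/8 + 243/32 = 81/80.
∫_0^3/2 u² dx = 729/4480, so ||u||_L² = 27*sqrt(70)/560.
∫_0^3/2 (u')² dx = 81/80, so ||u'||_L² = 9*sqrt(5)/20.
Ratio ||u||_L² / ||u'||_L² = 3*sqrt(14)/28.
Sharp Poincaré constant on H^1_0(0, 3/2) is C_P = L/π = 3/(2*π), achieved by sin(2*π/3·x).
A polynomial bump cannot attain the sharp Poincaré constant (only the first sine eigenfunction does), so the ratio is strictly less than C_P, consistent with ||u||_L² ≤ C_P ||u'||_L².


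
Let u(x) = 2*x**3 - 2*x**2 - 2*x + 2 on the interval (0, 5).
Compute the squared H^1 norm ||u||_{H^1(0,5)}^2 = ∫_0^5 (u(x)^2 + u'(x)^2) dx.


||u||_{H^1}^2 = 807440/21

The H^1 norm (squared) on an interval (0, L) is
  ||u||_{H^1}^2 = ∫_0^L u(x)^2 dx + ∫_0^L u'(x)^2 dx.
Compute u'(x) = 6*x**2 - 4*x - 2.
Then u(x)^2 = 4*x**6 - 8*x**5 - 4*x**4 + 16*x**3 - 4*x**2 - 8*x + 4 and u'(x)^2 = 36*x**4 - 48*x**3 - 8*x**2 + 16*x + 4.
Integrate each monomial from 0 to 5 using ∫_0^5 c·x^n dx = c·5^(n+1)/(n+1):
  ∫_0^5 u(x)^2 dx = ∫_0^5 (4*x^6 - 8*x^5 - 4*x^4 + 16*x^3 - 4*x^2 - 8*x + 4) dx. Term by term:
    ∫_0^5 4*x^6 dx = 312500/7;  ∫_0^5 -8*x^5 dx = -62500/3;  ∫_0^5 -4*x^4 dx = -2500;
    ∫_0^5 16*x^3 dx = 2500;  ∫_0^5 -4*x^2 dx = -500/3;  ∫_0^5 -8*x dx = -100;
    ∫_0^5 4 dx = 20.
  Sum: 312500/7 − 62500/3 − 2500 + 2500 − 500/3 − 100 + 20 = 164940/7.
  ∫_0^5 u'(x)^2 dx = ∫_0^5 (36*x^4 - 48*x^3 - 8*x^2 + 16*x + 4) dx. Term by term:
    ∫_0^5 36*x^4 dx = 22500;  ∫_0^5 -48*x^3 dx = -7500;  ∫_0^5 -8*x^2 dx = -1000/3;
    ∫_0^5 16*x dx = 200;  ∫_0^5 4 dx = 20.
  Sum: 22500 − 7500 − 1000/3 + 200 + 20 = 44660/3.
Adding: ||u||_{H^1}^2 = 164940/7 + 44660/3 = 807440/21.


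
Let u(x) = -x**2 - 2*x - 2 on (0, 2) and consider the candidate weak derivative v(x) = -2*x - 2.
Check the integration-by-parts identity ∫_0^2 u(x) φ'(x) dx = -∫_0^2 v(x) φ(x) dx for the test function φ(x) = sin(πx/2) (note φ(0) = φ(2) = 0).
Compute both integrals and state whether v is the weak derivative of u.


LHS = 16/π, RHS = 16/π. Yes, v = u' weakly.

u(x) = -x**2 - 2*x - 2, classical derivative u'(x) = -2*x - 2.
φ(x) = sin(πx/2), so φ'(x) = π*cos(π*x/2)/2.
Note φ(0) = φ(2) = 0, so the boundary term u·φ vanishes.
LHS = ∫_0^2 u(x) φ'(x) dx = ∫_0^2 (-π*x^2*cos(π*x/2)/2 - π*x*cos(π*x/2) - π*cos(π*x/2)) dx. Term by term:
  ∫_0^2 -π*cos(π*x/2) dx = 0;  ∫_0^2 -π*x*cos(π*x/2) dx = 8/π;  ∫_0^2 -π*x^2*cos(π*x/2)/2 dx = 8/π.
Sum: 0 + 8/π + 8/π = 16/π.
So LHS = 16/π.
∫_0^2 v(x) φ(x) dx = ∫_0^2 (-2*x*sin(π*x/2) - 2*sin(π*x/2)) dx. Term by term:
  ∫_0^2 -2*sin(π*x/2) dx = -8/π;  ∫_0^2 -2*x*sin(π*x/2) dx = -8/π.
Sum: -8/π − 8/π = -16/π.
So RHS = -∫_0^2 v(x) φ(x) dx = 16/π.
LHS = RHS, so the identity holds for this test φ.
Moreover u is smooth here and v(x) = u'(x) = -2*x - 2 pointwise, so the identity holds for every test function. Hence v is the weak derivative of u.


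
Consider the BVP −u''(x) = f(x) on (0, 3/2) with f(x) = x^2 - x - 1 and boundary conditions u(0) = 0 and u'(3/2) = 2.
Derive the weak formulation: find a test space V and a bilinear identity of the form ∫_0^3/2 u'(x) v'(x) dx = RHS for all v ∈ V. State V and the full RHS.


V = {v ∈ H^1(0, 3/2) : v(0) = 0} (test functions vanish at x = 0 where u is specified); weak form: ∫_0^3/2 u'v' dx = ∫_0^3/2 (x^2 - x - 1) v dx + 2·v(3/2) for all v ∈ V.

Multiply both sides by a test function v and integrate from 0 to 3/2:
  ∫_0^3/2 −u''(x) v(x) dx = ∫_0^3/2 f(x) v(x) dx.
Integrate the LHS by parts once:
  ∫_0^3/2 −u'' v dx = −[u'(x) v(x)]_0^3/2 + ∫_0^3/2 u'(x) v'(x) dx.
Thus ∫_0^3/2 u'(x) v'(x) dx = ∫_0^3/2 f(x) v(x) dx + [u'(x) v(x)]_0^3/2.
Choose V so that boundary terms are either known or forced to vanish.
Mixed BC: u(0) = 0 (Dirichlet) and u'(3/2) = 2 (Neumann). Define V = {v ∈ H^1(0, 3/2) : v(0) = 0}. Then [u' v]_0^3/2 = u'(3/2)·v(3/2) − u'(0)·0 = 2·v(3/2).
Weak formulation: find u (satisfying any essential BC) such that ∫_0^3/2 u'(x) v'(x) dx = ∫_0^3/2 f v dx + 2·v(3/2) for all v ∈ V (Dirichlet at 0 absorbed into V; Neumann datum at x = 3/2 contributes the boundary term).
Substituting f(x) = x^2 - x - 1, the right-hand side is ∫_0^3/2 (x^2 - x - 1) v dx + 2·v(3/2).


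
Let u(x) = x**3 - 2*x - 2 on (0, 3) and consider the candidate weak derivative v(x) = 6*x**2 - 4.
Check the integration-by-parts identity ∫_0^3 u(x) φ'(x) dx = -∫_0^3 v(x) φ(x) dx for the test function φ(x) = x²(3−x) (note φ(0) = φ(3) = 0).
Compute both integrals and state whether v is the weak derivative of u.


LHS = -297/5, RHS = -594/5. No, v is not the weak derivative of u.

u(x) = x**3 - 2*x - 2, classical derivative u'(x) = 3*x**2 - 2.
φ(x) = x²(3−x), so φ'(x) = 3*x*(2 - x).
Note φ(0) = φ(3) = 0, so the boundary term u·φ vanishes.
LHS = ∫_0^3 u(x) φ'(x) dx = ∫_0^3 (-3*x^5 + 6*x^4 + 6*x^3 - 6*x^2 - 12*x) dx. Term by term:
  ∫_0^3 -3*x^5 dx = -729/2;  ∫_0^3 6*x^4 dx = 1458/5;  ∫_0^3 6*x^3 dx = 243/2;
  ∫_0^3 -6*x^2 dx = -54;  ∫_0^3 -12*x dx = -54.
Sum: -729/2 + 1458/5 + 243/2 − 54 − 54 = -297/5.
So LHS = -297/5.
∫_0^3 v(x) φ(x) dx = ∫_0^3 (-6*x^5 + 18*x^4 + 4*x^3 - 12*x^2) dx. Term by term:
  ∫_0^3 -6*x^5 dx = -729;  ∫_0^3 18*x^4 dx = 4374/5;  ∫_0^3 4*x^3 dx = 81;
  ∫_0^3 -12*x^2 dx = -108.
Sum: -729 + 4374/5 + 81 − 108 = 594/5.
So RHS = -∫_0^3 v(x) φ(x) dx = -594/5.
LHS − RHS = 297/5 ≠ 0, so the identity fails.
(For a valid weak derivative the identity must hold for EVERY test function, in particular this one. The failure shows v is NOT the weak derivative of u.)
Correct weak derivative would be u'(x) = 3*x**2 - 2.


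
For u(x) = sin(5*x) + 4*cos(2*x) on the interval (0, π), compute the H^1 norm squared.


||u||_{H^1(0,π)}^2 = 400/21 + 53*π

u'(x) = -8*sin(2*x) + 5*cos(5*x).
Expand u² and (u')² and integrate term by term on (0, π), using: for integers n ≥ 1, ∫_0^π sin²(nx) dx = ∫_0^π cos²(nx) dx = π/2; for n ≠ n', ∫_0^π sin(nx)sin(n'x) dx = ∫_0^π cos(nx)cos(n'x) dx = 0; and by product-to-sum, ∫_0^π sin(nx)cos(n'x) dx = ½∫_0^π [sin((n+n')x) + sin((n−n')x)] dx, which is 0 when n+n' is even and 2n/(n²−n'²) when n+n' is odd (it need not vanish on (0, π)).
  u² squared terms: (4)²·∫cos(2x)² dx = 16·π/2 = 8*π;  (1)²·∫sin(5x)² dx = 1·π/2 = π/2.
  u² cross terms: 2·(4)·(1)·∫cos(2x)·sin(5x) dx = 8·(10/21) = 80/21.
  So ∫_0^π u² dx = 8*π + π/2 + 80/21 = 80/21 + 17*π/2.
  (u')² squared terms: (-8)²·∫sin(2x)² dx = 64·π/2 = 32*π;  (5)²·∫cos(5x)² dx = 25·π/2 = 25*π/2.
  (u')² cross terms: 2·(-8)·(5)·∫sin(2x)·cos(5x) dx = -80·(-4/21) = 320/21.
  So ∫_0^π (u')² dx = 32*π + 25*π/2 + 320/21 = 320/21 + 89*π/2.
||u||_{H^1}^2 = (80/21 + 17*π/2) + (320/21 + 89*π/2) = 400/21 + 53*π.


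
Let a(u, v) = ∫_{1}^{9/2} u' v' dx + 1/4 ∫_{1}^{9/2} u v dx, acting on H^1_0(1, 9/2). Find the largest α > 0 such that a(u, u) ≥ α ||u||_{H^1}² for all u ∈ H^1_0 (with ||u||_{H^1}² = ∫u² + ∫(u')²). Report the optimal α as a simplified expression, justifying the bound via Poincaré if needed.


α = (49 + 16*π^2)/(4*(4*π^2 + 49))

Coercivity of a(·,·) on H^1_0(1, 9/2) means a(u, u) ≥ α ||u||_{H^1}² for every u ∈ H^1_0.
The interval has length L = 7/2, and Poincaré/coercivity depend only on L. Here a(u, u) = ∫(u')² + (1/4)·∫u².
Here 0 < c = 1/4 < 1. The condition a(u,u) ≥ α||u||_{H^1}² reads (1−α)∫(u')² ≥ (α−c)∫u². Any admissible α is ≤ 1 (rapidly oscillating u have ∫u²/∫(u')² → 0), and α = 1 would force 0 ≥ (1−c)∫u², impossible since c < 1; so 1−α > 0. By the sharp Poincaré inequality on H^1_0 of an interval of length L, ∫(u')² ≥ (π/L)²∫u² with equality for the first sine mode sin(π(x−x₀)/L) (x₀ the left endpoint), so the inequality holds for all u iff (1−α)(π/L)² ≥ α − c, i.e. α ≤ ((π/L)² + c)/((π/L)² + 1) = (1 + c(L/π)²)/(1 + (L/π)²). With (π/L)² = 4*π^2/49 and c = 1/4, the largest admissible constant is α = ((π/L)² + c)/((π/L)² + 1).
Simplifying, α = (49 + 16*π^2)/(4*(4*π^2 + 49)).


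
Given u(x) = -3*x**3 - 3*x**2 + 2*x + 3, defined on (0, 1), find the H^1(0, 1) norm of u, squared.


||u||_{H^1}^2 = 8761/210

The H^1 norm (squared) on an interval (0, L) is
  ||u||_{H^1}^2 = ∫_0^L u(x)^2 dx + ∫_0^L u'(x)^2 dx.
Compute u'(x) = -9*x**2 - 6*x + 2.
Then u(x)^2 = 9*x**6 + 18*x**5 - 3*x**4 - 30*x**3 - 14*x**2 + 12*x + 9 and u'(x)^2 = 81*x**4 + 108*x**3 - 24*x + 4.
Integrate each monomial from 0 to 1 using ∫_0^1 c·x^n dx = c·1^(n+1)/(n+1):
  ∫_0^1 u(x)^2 dx = ∫_0^1 (9*x^6 + 18*x^5 - 3*x^4 - 30*x^3 - 14*x^2 + 12*x + 9) dx. Term by term:
    ∫_0^1 9*x^6 dx = 9/7;  ∫_0^1 18*x^5 dx = 3;  ∫_0^1 -3*x^4 dx = -3/5;
    ∫_0^1 -30*x^3 dx = -15/2;  ∫_0^1 -14*x^2 dx = -14/3;  ∫_0^1 12*x dx = 6;
    ∫_0^1 9 dx = 9.
  Sum: 9/7 + 3 − 3/5 − 15/2 − 14/3 + 6 + 9 = 1369/210.
  ∫_0^1 u'(x)^2 dx = ∫_0^1 (81*x^4 + 108*x^3 - 24*x + 4) dx. Term by term:
    ∫_0^1 81*x^4 dx = 81/5;  ∫_0^1 108*x^3 dx = 27;  ∫_0^1 -24*x dx = -12;
    ∫_0^1 4 dx = 4.
  Sum: 81/5 + 27 − 12 + 4 = 176/5.
Adding: ||u||_{H^1}^2 = 1369/210 + 176/5 = 8761/210.


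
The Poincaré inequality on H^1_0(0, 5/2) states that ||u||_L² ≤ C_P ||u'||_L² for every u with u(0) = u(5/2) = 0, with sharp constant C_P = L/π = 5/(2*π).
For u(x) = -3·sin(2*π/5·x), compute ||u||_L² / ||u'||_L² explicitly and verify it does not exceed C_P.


||u||_L² / ||u'||_L² = 5/(2*π) = C_P.

u(x) = -3·sin(2*π/5·x), so u'(x) = -6*π*cos(2*π*x/5)/5.
Writing u(x) = A·sin(kπx/L) with A = -3 and k = 1, use ∫_0^L sin²(kπx/L) dx = L/2 and ∫_0^L cos²(kπx/L) dx = L/2.
u² = 9·sin²(2*π/5·x) and (u')² = 36*π^2/25·cos²(2*π/5·x), and each of sin², cos² integrates to L/2 = 5/4 over (0, 5/2).
∫_0^5/2 u² dx = 45/4, so ||u||_L² = 3*sqrt(5)/2.
∫_0^5/2 (u')² dx = 9*π^2/5, so ||u'||_L² = 3*sqrt(5)*π/5.
Ratio ||u||_L² / ||u'||_L² = 5/(2*π).
Sharp Poincaré constant on H^1_0(0, 5/2) is C_P = L/π = 5/(2*π), achieved by sin(2*π/5·x).
This is the k = 1 eigenfunction (up to amplitude), so the ratio equals the sharp Poincaré constant exactly.


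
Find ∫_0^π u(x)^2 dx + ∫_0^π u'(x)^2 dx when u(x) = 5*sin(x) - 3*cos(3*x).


||u||_{H^1(0,π)}^2 = 70*π

u'(x) = 9*sin(3*x) + 5*cos(x).
Expand u² and (u')² and integrate term by term on (0, π), using: for integers n ≥ 1, ∫_0^π sin²(nx) dx = ∫_0^π cos²(nx) dx = π/2; for n ≠ n', ∫_0^π sin(nx)sin(n'x) dx = ∫_0^π cos(nx)cos(n'x) dx = 0; and by product-to-sum, ∫_0^π sin(nx)cos(n'x) dx = ½∫_0^π [sin((n+n')x) + sin((n−n')x)] dx, which is 0 when n+n' is even and 2n/(n²−n'²) when n+n' is odd (it need not vanish on (0, π)).
  u² squared terms: (-3)²·∫cos(3x)² dx = 9·π/2 = 9*π/2;  (5)²·∫sin(x)² dx = 25·π/2 = 25*π/2.
  u² cross terms: 2·(-3)·(5)·∫cos(3x)·sin(x) dx = -30·(0) = 0.
  So ∫_0^π u² dx = 9*π/2 + 25*π/2 + 0 = 17*π.
  (u')² squared terms: (5)²·∫cos(x)² dx = 25·π/2 = 25*π/2;  (9)²·∫sin(3x)² dx = 81·π/2 = 81*π/2.
  (u')² cross terms: 2·(5)·(9)·∫cos(x)·sin(3x) dx = 90·(0) = 0.
  So ∫_0^π (u')² dx = 25*π/2 + 81*π/2 + 0 = 53*π.
||u||_{H^1}^2 = (17*π) + (53*π) = 70*π.


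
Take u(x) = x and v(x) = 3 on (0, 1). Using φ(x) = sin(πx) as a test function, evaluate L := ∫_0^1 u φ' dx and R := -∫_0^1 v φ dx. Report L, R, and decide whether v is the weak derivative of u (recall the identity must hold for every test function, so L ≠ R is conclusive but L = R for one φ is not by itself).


LHS = -2/π, RHS = -6/π. No, v is not the weak derivative of u.

u(x) = x, classical derivative u'(x) = 1.
φ(x) = sin(πx), so φ'(x) = π*cos(π*x).
Note φ(0) = φ(1) = 0, so the boundary term u·φ vanishes.
LHS = ∫_0^1 u(x) φ'(x) dx = ∫_0^1 (π*x*cos(π*x)) dx. Term by term:
  ∫_0^1 π*x*cos(π*x) dx = -2/π.
So LHS = -2/π.
∫_0^1 v(x) φ(x) dx = ∫_0^1 (3*sin(π*x)) dx. Term by term:
  ∫_0^1 3*sin(π*x) dx = 6/π.
So RHS = -∫_0^1 v(x) φ(x) dx = -6/π.
LHS − RHS = 4/π ≠ 0, so the identity fails.
(For a valid weak derivative the identity must hold for EVERY test function, in particular this one. The failure shows v is NOT the weak derivative of u.)
Correct weak derivative would be u'(x) = 1.


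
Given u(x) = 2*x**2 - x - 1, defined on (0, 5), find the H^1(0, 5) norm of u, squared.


||u||_{H^1}^2 = 7055/3

The H^1 norm (squared) on an interval (0, L) is
  ||u||_{H^1}^2 = ∫_0^L u(x)^2 dx + ∫_0^L u'(x)^2 dx.
Compute u'(x) = 4*x - 1.
Then u(x)^2 = 4*x**4 - 4*x**3 - 3*x**2 + 2*x + 1 and u'(x)^2 = 16*x**2 - 8*x + 1.
Integrate each monomial from 0 to 5 using ∫_0^5 c·x^n dx = c·5^(n+1)/(n+1):
  ∫_0^5 u(x)^2 dx = ∫_0^5 (4*x^4 - 4*x^3 - 3*x^2 + 2*x + 1) dx. Term by term:
    ∫_0^5 4*x^4 dx = 2500;  ∫_0^5 -4*x^3 dx = -625;  ∫_0^5 -3*x^2 dx = -125;
    ∫_0^5 2*x dx = 25;  ∫_0^5 1 dx = 5.
  Sum: 2500 − 625 − 125 + 25 + 5 = 1780.
  ∫_0^5 u'(x)^2 dx = ∫_0^5 (16*x^2 - 8*x + 1) dx. Term by term:
    ∫_0^5 16*x^2 dx = 2000/3;  ∫_0^5 -8*x dx = -100;  ∫_0^5 1 dx = 5.
  Sum: 2000/3 − 100 + 5 = 1715/3.
Adding: ||u||_{H^1}^2 = 1780 + 1715/3 = 7055/3.


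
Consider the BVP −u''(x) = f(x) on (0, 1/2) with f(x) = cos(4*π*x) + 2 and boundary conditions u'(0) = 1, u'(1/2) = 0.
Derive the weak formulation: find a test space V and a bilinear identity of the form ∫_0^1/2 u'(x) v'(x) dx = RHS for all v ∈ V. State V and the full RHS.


V = H^1(0, 1/2) (v unrestricted at boundary; u is determined up to an additive constant); weak form: ∫_0^1/2 u'v' dx = ∫_0^1/2 (cos(4*π*x) + 2) v dx − v(0) for all v ∈ V.

Multiply both sides by a test function v and integrate from 0 to 1/2:
  ∫_0^1/2 −u''(x) v(x) dx = ∫_0^1/2 f(x) v(x) dx.
Integrate the LHS by parts once:
  ∫_0^1/2 −u'' v dx = −[u'(x) v(x)]_0^1/2 + ∫_0^1/2 u'(x) v'(x) dx.
Thus ∫_0^1/2 u'(x) v'(x) dx = ∫_0^1/2 f(x) v(x) dx + [u'(x) v(x)]_0^1/2.
Choose V so that boundary terms are either known or forced to vanish.
u has inhomogeneous Neumann u'(0) = 1, u'(1/2) = 0. [u' v]_0^1/2 = (0)·v(1/2) − (1)·v(0) = − v(0). Take V = H^1(0, 1/2); boundary term becomes part of RHS.
Weak formulation: find u (satisfying any essential BC) such that ∫_0^1/2 u'(x) v'(x) dx = ∫_0^1/2 f v dx − v(0) for all v ∈ V (Neumann data are natural BCs: they enter the RHS as boundary terms).
Substituting f(x) = cos(4*π*x) + 2, the right-hand side is ∫_0^1/2 (cos(4*π*x) + 2) v dx − v(0).
Compatibility check (pure Neumann): taking v ≡ 1 ∈ V gives 0 = ∫_0^1/2 f dx + (0) − (1), i.e. ∫_0^1/2 f dx must equal u'(0) − u'(1/2) = 1. Indeed ∫_0^1/2 (cos(4*π*x) + 2) dx = 1, so the data are compatible. The solution is then unique only up to an additive constant (fix it e.g. by requiring ∫_0^1/2 u dx = 0).


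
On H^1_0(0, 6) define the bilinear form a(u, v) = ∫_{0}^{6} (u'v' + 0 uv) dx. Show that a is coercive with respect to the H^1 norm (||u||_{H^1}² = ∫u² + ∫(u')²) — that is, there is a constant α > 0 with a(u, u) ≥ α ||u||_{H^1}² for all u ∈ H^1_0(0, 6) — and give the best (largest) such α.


α = π^2/(π^2 + 36)

Coercivity of a(·,·) on H^1_0(0, 6) means a(u, u) ≥ α ||u||_{H^1}² for every u ∈ H^1_0.
The interval has length L = 6, and Poincaré/coercivity depend only on L. Here a(u, u) = ∫(u')² + (0)·∫u².
Here c = 0, so a(u,u) = ∫(u')² alone. The condition a(u,u) ≥ α||u||_{H^1}² reads (1−α)∫(u')² ≥ (α−c)∫u². Any admissible α is ≤ 1 (rapidly oscillating u have ∫u²/∫(u')² → 0), and α = 1 would force 0 ≥ (1−c)∫u², impossible since c < 1; so 1−α > 0. By the sharp Poincaré inequality on H^1_0 of an interval of length L, ∫(u')² ≥ (π/L)²∫u² with equality for the first sine mode sin(π(x−x₀)/L) (x₀ the left endpoint), so the inequality holds for all u iff (1−α)(π/L)² ≥ α − c, i.e. α ≤ ((π/L)² + c)/((π/L)² + 1) = (1 + c(L/π)²)/(1 + (L/π)²). (Direct route, valid since c ≤ 0: Poincaré gives c∫u² ≥ c(L/π)²∫(u')², so a(u,u) ≥ (1 + c(L/π)²)∫(u')², while ||u||_{H^1}² ≤ (1 + (L/π)²)∫(u')²; dividing yields the same α.) With (π/L)² = π^2/36 and c = 0, the largest admissible constant is α = ((π/L)² + c)/((π/L)² + 1).
Simplifying, α = π^2/(π^2 + 36).


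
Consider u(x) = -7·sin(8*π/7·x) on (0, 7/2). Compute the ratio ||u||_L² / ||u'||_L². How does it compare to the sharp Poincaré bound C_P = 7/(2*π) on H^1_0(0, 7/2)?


||u||_L² / ||u'||_L² = 7/(8*π) < C_P = 7/(2*π).

u(x) = -7·sin(8*π/7·x), so u'(x) = -8*π*cos(8*π*x/7).
Writing u(x) = A·sin(kπx/L) with A = -7 and k = 4, use ∫_0^L sin²(kπx/L) dx = L/2 and ∫_0^L cos²(kπx/L) dx = L/2.
u² = 49·sin²(8*π/7·x) and (u')² = 64*π^2·cos²(8*π/7·x), and each of sin², cos² integrates to L/2 = 7/4 over (0, 7/2).
∫_0^7/2 u² dx = 343/4, so ||u||_L² = 7*sqrt(7)/2.
∫_0^7/2 (u')² dx = 112*π^2, so ||u'||_L² = 4*sqrt(7)*π.
Ratio ||u||_L² / ||u'||_L² = 7/(8*π).
Sharp Poincaré constant on H^1_0(0, 7/2) is C_P = L/π = 7/(2*π), achieved by sin(2*π/7·x).
This is the k = 4 harmonic; the ratio L/(kπ) is strictly less than C_P = L/π, consistent with the sharp inequality ||u||_L² ≤ C_P ||u'||_L².


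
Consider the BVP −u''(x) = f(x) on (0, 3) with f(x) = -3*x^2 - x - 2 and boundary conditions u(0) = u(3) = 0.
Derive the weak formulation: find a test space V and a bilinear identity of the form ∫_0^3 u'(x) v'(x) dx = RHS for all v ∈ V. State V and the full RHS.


V = H^1_0(0, 3) (so v(0) = v(3) = 0); weak form: ∫_0^3 u'v' dx = ∫_0^3 (-3*x^2 - x - 2) v dx for all v ∈ V.

Multiply both sides by a test function v and integrate from 0 to 3:
  ∫_0^3 −u''(x) v(x) dx = ∫_0^3 f(x) v(x) dx.
Integrate the LHS by parts once:
  ∫_0^3 −u'' v dx = −[u'(x) v(x)]_0^3 + ∫_0^3 u'(x) v'(x) dx.
Thus ∫_0^3 u'(x) v'(x) dx = ∫_0^3 f(x) v(x) dx + [u'(x) v(x)]_0^3.
Choose V so that boundary terms are either known or forced to vanish.
u is Dirichlet: u(0) = u(3) = 0. Let V = H^1_0(0, 3); then v(0) = v(3) = 0, and [u' v]_0^3 = 0.
Weak formulation: find u (satisfying any essential BC) such that ∫_0^3 u'(x) v'(x) dx = ∫_0^3 f v dx for all v ∈ V.
Substituting f(x) = -3*x^2 - x - 2, the right-hand side is ∫_0^3 (-3*x^2 - x - 2) v dx.


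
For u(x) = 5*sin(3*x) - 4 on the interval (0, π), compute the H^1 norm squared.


||u||_{H^1(0,π)}^2 = -80/3 + 141*π

u'(x) = 15*cos(3*x).
Expand u² and (u')² and integrate term by term on (0, π), using: for integers n ≥ 1, ∫_0^π sin²(nx) dx = ∫_0^π cos²(nx) dx = π/2; for n ≠ n', ∫_0^π sin(nx)sin(n'x) dx = ∫_0^π cos(nx)cos(n'x) dx = 0; and by product-to-sum, ∫_0^π sin(nx)cos(n'x) dx = ½∫_0^π [sin((n+n')x) + sin((n−n')x)] dx, which is 0 when n+n' is even and 2n/(n²−n'²) when n+n' is odd (it need not vanish on (0, π)). For the constant mode: ∫_0^π 1 dx = π, ∫_0^π cos(nx) dx = 0, ∫_0^π sin(nx) dx = (1−(−1)^n)/n.
  u² squared terms: (-4)²·∫1 dx = 16·π = 16*π;  (5)²·∫sin(3x)² dx = 25·π/2 = 25*π/2.
  u² cross terms: 2·(-4)·(5)·∫1·sin(3x) dx = -40·(2/3) = -80/3.
  So ∫_0^π u² dx = 16*π + 25*π/2 − 80/3 = -80/3 + 57*π/2.
  (u')² squared terms: (15)²·∫cos(3x)² dx = 225·π/2 = 225*π/2.
  So ∫_0^π (u')² dx = 225*π/2.
||u||_{H^1}^2 = (-80/3 + 57*π/2) + (225*π/2) = -80/3 + 141*π.


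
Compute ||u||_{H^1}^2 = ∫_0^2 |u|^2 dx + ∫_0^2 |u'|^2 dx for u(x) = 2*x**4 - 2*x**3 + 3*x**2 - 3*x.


||u||_{H^1}^2 = 234238/315

The H^1 norm (squared) on an interval (0, L) is
  ||u||_{H^1}^2 = ∫_0^L u(x)^2 dx + ∫_0^L u'(x)^2 dx.
Compute u'(x) = 8*x**3 - 6*x**2 + 6*x - 3.
Then u(x)^2 = 4*x**8 - 8*x**7 + 16*x**6 - 24*x**5 + 21*x**4 - 18*x**3 + 9*x**2 and u'(x)^2 = 64*x**6 - 96*x**5 + 132*x**4 - 120*x**3 + 72*x**2 - 36*x + 9.
Integrate each monomial from 0 to 2 using ∫_0^2 c·x^n dx = c·2^(n+1)/(n+1):
  ∫_0^2 u(x)^2 dx = ∫_0^2 (4*x^8 - 8*x^7 + 16*x^6 - 24*x^5 + 21*x^4 - 18*x^3 + 9*x^2) dx. Term by term:
    ∫_0^2 4*x^8 dx = 2048/9;  ∫_0^2 -8*x^7 dx = -256;  ∫_0^2 16*x^6 dx = 2048/7;
    ∫_0^2 -24*x^5 dx = -256;  ∫_0^2 21*x^4 dx = 672/5;  ∫_0^2 -18*x^3 dx = -72;
    ∫_0^2 9*x^2 dx = 24.
  Sum: 2048/9 − 256 + 2048/7 − 256 + 672/5 − 72 + 24 = 29776/315.
  ∫_0^2 u'(x)^2 dx = ∫_0^2 (64*x^6 - 96*x^5 + 132*x^4 - 120*x^3 + 72*x^2 - 36*x + 9) dx. Term by term:
    ∫_0^2 64*x^6 dx = 8192/7;  ∫_0^2 -96*x^5 dx = -1024;  ∫_0^2 132*x^4 dx = 4224/5;
    ∫_0^2 -120*x^3 dx = -480;  ∫_0^2 72*x^2 dx = 192;  ∫_0^2 -36*x dx = -72;
    ∫_0^2 9 dx = 18.
  Sum: 8192/7 − 1024 + 4224/5 − 480 + 192 − 72 + 18 = 22718/35.
Adding: ||u||_{H^1}^2 = 29776/315 + 22718/35 = 234238/315.


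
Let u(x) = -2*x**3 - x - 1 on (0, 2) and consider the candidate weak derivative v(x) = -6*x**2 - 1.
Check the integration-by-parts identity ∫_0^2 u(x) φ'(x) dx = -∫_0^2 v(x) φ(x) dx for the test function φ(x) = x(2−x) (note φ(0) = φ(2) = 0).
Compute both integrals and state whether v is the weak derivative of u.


LHS = 164/15, RHS = 164/15. Yes, v = u' weakly.

u(x) = -2*x**3 - x - 1, classical derivative u'(x) = -6*x**2 - 1.
φ(x) = x(2−x), so φ'(x) = 2 - 2*x.
Note φ(0) = φ(2) = 0, so the boundary term u·φ vanishes.
LHS = ∫_0^2 u(x) φ'(x) dx = ∫_0^2 (4*x^4 - 4*x^3 + 2*x^2 - 2) dx. Term by term:
  ∫_0^2 4*x^4 dx = 128/5;  ∫_0^2 -4*x^3 dx = -16;  ∫_0^2 2*x^2 dx = 16/3;
  ∫_0^2 -2 dx = -4.
Sum: 128/5 − 16 + 16/3 − 4 = 164/15.
So LHS = 164/15.
∫_0^2 v(x) φ(x) dx = ∫_0^2 (6*x^4 - 12*x^3 + x^2 - 2*x) dx. Term by term:
  ∫_0^2 6*x^4 dx = 192/5;  ∫_0^2 -12*x^3 dx = -48;  ∫_0^2 x^2 dx = 8/3;
  ∫_0^2 -2*x dx = -4.
Sum: 192/5 − 48 + 8/3 − 4 = -164/15.
So RHS = -∫_0^2 v(x) φ(x) dx = 164/15.
LHS = RHS, so the identity holds for this test φ.
Moreover u is smooth here and v(x) = u'(x) = -6*x**2 - 1 pointwise, so the identity holds for every test function. Hence v is the weak derivative of u.


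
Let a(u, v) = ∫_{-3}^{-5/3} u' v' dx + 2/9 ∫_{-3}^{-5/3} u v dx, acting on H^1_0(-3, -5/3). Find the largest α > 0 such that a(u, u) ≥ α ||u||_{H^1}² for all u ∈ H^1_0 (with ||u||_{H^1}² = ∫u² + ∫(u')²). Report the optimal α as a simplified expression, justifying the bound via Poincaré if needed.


α = (32 + 81*π^2)/(9*(16 + 9*π^2))

Coercivity of a(·,·) on H^1_0(-3, -5/3) means a(u, u) ≥ α ||u||_{H^1}² for every u ∈ H^1_0.
The interval has length L = 4/3, and Poincaré/coercivity depend only on L. Here a(u, u) = ∫(u')² + (2/9)·∫u².
Here 0 < c = 2/9 < 1. The condition a(u,u) ≥ α||u||_{H^1}² reads (1−α)∫(u')² ≥ (α−c)∫u². Any admissible α is ≤ 1 (rapidly oscillating u have ∫u²/∫(u')² → 0), and α = 1 would force 0 ≥ (1−c)∫u², impossible since c < 1; so 1−α > 0. By the sharp Poincaré inequality on H^1_0 of an interval of length L, ∫(u')² ≥ (π/L)²∫u² with equality for the first sine mode sin(π(x−x₀)/L) (x₀ the left endpoint), so the inequality holds for all u iff (1−α)(π/L)² ≥ α − c, i.e. α ≤ ((π/L)² + c)/((π/L)² + 1) = (1 + c(L/π)²)/(1 + (L/π)²). With (π/L)² = 9*π^2/16 and c = 2/9, the largest admissible constant is α = ((π/L)² + c)/((π/L)² + 1).
Simplifying, α = (32 + 81*π^2)/(9*(16 + 9*π^2)).


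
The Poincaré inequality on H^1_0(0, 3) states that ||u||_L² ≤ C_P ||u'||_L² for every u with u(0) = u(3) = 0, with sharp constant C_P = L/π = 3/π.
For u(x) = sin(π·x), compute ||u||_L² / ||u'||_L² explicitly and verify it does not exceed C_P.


||u||_L² / ||u'||_L² = 1/π < C_P = 3/π.

u(x) = sin(π·x), so u'(x) = π*cos(π*x).
Writing u(x) = A·sin(kπx/L) with A = 1 and k = 3, use ∫_0^L sin²(kπx/L) dx = L/2 and ∫_0^L cos²(kπx/L) dx = L/2.
u² = 1·sin²(π·x) and (u')² = π^2·cos²(π·x), and each of sin², cos² integrates to L/2 = 3/2 over (0, 3).
∫_0^3 u² dx = 3/2, so ||u||_L² = sqrt(6)/2.
∫_0^3 (u')² dx = 3*π^2/2, so ||u'||_L² = sqrt(6)*π/2.
Ratio ||u||_L² / ||u'||_L² = 1/π.
Sharp Poincaré constant on H^1_0(0, 3) is C_P = L/π = 3/π, achieved by sin(π/3·x).
This is the k = 3 harmonic; the ratio L/(kπ) is strictly less than C_P = L/π, consistent with the sharp inequality ||u||_L² ≤ C_P ||u'||_L².


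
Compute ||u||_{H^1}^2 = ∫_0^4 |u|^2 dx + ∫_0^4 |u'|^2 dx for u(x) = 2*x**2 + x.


||u||_{H^1}^2 = 22588/15

The H^1 norm (squared) on an interval (0, L) is
  ||u||_{H^1}^2 = ∫_0^L u(x)^2 dx + ∫_0^L u'(x)^2 dx.
Compute u'(x) = 4*x + 1.
Then u(x)^2 = 4*x**4 + 4*x**3 + x**2 and u'(x)^2 = 16*x**2 + 8*x + 1.
Integrate each monomial from 0 to 4 using ∫_0^4 c·x^n dx = c·4^(n+1)/(n+1):
  ∫_0^4 u(x)^2 dx = ∫_0^4 (4*x^4 + 4*x^3 + x^2) dx. Term by term:
    ∫_0^4 4*x^4 dx = 4096/5;  ∫_0^4 4*x^3 dx = 256;  ∫_0^4 x^2 dx = 64/3.
  Sum: 4096/5 + 256 + 64/3 = 16448/15.
  ∫_0^4 u'(x)^2 dx = ∫_0^4 (16*x^2 + 8*x + 1) dx. Term by term:
    ∫_0^4 16*x^2 dx = 1024/3;  ∫_0^4 8*x dx = 64;  ∫_0^4 1 dx = 4.
  Sum: 1024/3 + 64 + 4 = 1228/3.
Adding: ||u||_{H^1}^2 = 16448/15 + 1228/3 = 22588/15.


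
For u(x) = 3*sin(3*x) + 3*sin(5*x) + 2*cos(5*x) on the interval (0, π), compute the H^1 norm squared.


||u||_{H^1(0,π)}^2 = 214*π

u'(x) = -10*sin(5*x) + 9*cos(3*x) + 15*cos(5*x).
Expand u² and (u')² and integrate term by term on (0, π), using: for integers n ≥ 1, ∫_0^π sin²(nx) dx = ∫_0^π cos²(nx) dx = π/2; for n ≠ n', ∫_0^π sin(nx)sin(n'x) dx = ∫_0^π cos(nx)cos(n'x) dx = 0; and by product-to-sum, ∫_0^π sin(nx)cos(n'x) dx = ½∫_0^π [sin((n+n')x) + sin((n−n')x)] dx, which is 0 when n+n' is even and 2n/(n²−n'²) when n+n' is odd (it need not vanish on (0, π)).
  u² squared terms: (2)²·∫cos(5x)² dx = 4·π/2 = 2*π;  (3)²·∫sin(3x)² dx = 9·π/2 = 9*π/2;  (3)²·∫sin(5x)² dx = 9·π/2 = 9*π/2.
  u² cross terms: 2·(2)·(3)·∫cos(5x)·sin(3x) dx = 12·(0) = 0;  2·(2)·(3)·∫cos(5x)·sin(5x) dx = 12·(0) = 0;  2·(3)·(3)·∫sin(3x)·sin(5x) dx = 18·(0) = 0.
  So ∫_0^π u² dx = 2*π + 9*π/2 + 9*π/2 + 0 + 0 + 0 = 11*π.
  (u')² squared terms: (-10)²·∫sin(5x)² dx = 100·π/2 = 50*π;  (9)²·∫cos(3x)² dx = 81·π/2 = 81*π/2;  (15)²·∫cos(5x)² dx = 225·π/2 = 225*π/2.
  (u')² cross terms: 2·(-10)·(9)·∫sin(5x)·cos(3x) dx = -180·(0) = 0;  2·(-10)·(15)·∫sin(5x)·cos(5x) dx = -300·(0) = 0;  2·(9)·(15)·∫cos(3x)·cos(5x) dx = 270·(0) = 0.
  So ∫_0^π (u')² dx = 50*π + 81*π/2 + 225*π/2 + 0 + 0 + 0 = 203*π.
||u||_{H^1}^2 = (11*π) + (203*π) = 214*π.


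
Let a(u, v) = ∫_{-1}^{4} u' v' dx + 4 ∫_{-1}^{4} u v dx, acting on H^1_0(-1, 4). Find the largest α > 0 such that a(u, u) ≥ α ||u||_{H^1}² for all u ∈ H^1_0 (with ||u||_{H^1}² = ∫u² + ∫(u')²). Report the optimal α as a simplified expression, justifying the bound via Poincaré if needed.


α = 1

Coercivity of a(·,·) on H^1_0(-1, 4) means a(u, u) ≥ α ||u||_{H^1}² for every u ∈ H^1_0.
The interval has length L = 5, and Poincaré/coercivity depend only on L. Here a(u, u) = ∫(u')² + (4)·∫u².
Here c = 4 ≥ 1, so a(u,u) = ∫(u')² + c∫u² ≥ ∫(u')² + ∫u² = ||u||_{H^1}², i.e. α = 1 works. No larger α is possible: a(u,u) ≥ α||u||_{H^1}² means (1−α)∫(u')² ≥ (α−c)∫u², and for the modes u_n = sin(nπ(x−x₀)/L) (x₀ the left endpoint) one has ∫u_n²/∫(u_n')² = (L/(nπ))² → 0, so a(u_n,u_n)/||u_n||_{H^1}² → 1. Hence the optimal constant is α = 1.
Therefore α = 1.


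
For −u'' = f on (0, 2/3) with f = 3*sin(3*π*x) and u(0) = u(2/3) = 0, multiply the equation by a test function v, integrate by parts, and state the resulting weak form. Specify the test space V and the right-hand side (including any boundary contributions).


V = H^1_0(0, 2/3) (so v(0) = v(2/3) = 0); weak form: ∫_0^2/3 u'v' dx = ∫_0^2/3 (3*sin(3*π*x)) v dx for all v ∈ V.

Multiply both sides by a test function v and integrate from 0 to 2/3:
  ∫_0^2/3 −u''(x) v(x) dx = ∫_0^2/3 f(x) v(x) dx.
Integrate the LHS by parts once:
  ∫_0^2/3 −u'' v dx = −[u'(x) v(x)]_0^2/3 + ∫_0^2/3 u'(x) v'(x) dx.
Thus ∫_0^2/3 u'(x) v'(x) dx = ∫_0^2/3 f(x) v(x) dx + [u'(x) v(x)]_0^2/3.
Choose V so that boundary terms are either known or forced to vanish.
u is Dirichlet: u(0) = u(2/3) = 0. Let V = H^1_0(0, 2/3); then v(0) = v(2/3) = 0, and [u' v]_0^2/3 = 0.
Weak formulation: find u (satisfying any essential BC) such that ∫_0^2/3 u'(x) v'(x) dx = ∫_0^2/3 f v dx for all v ∈ V.
Substituting f(x) = 3*sin(3*π*x), the right-hand side is ∫_0^2/3 (3*sin(3*π*x)) v dx.


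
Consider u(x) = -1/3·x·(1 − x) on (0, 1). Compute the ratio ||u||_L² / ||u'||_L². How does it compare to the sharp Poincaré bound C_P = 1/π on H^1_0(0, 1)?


||u||_L² / ||u'||_L² = sqrt(10)/10 < C_P = 1/π.

u(x) = -1/3·x·(1 − x), so u'(x) = 2*x/3 - 1/3.
u(x) = -1/3·x·(1 − x) vanishes at x = 0 and x = 1, so u ∈ H^1_0(0, 1). Differentiate via the product rule and integrate the resulting polynomials term by term.
  ∫_0^1 u² dx = ∫_0^1 (x^4/9 - 2*x^3/9 + x^2/9) dx. Term by term:
    ∫_0^1 x^4/9 dx = 1/45;  ∫_0^1 -2*x^3/9 dx = -1/18;  ∫_0^1 x^2/9 dx = 1/27.
  Sum: 1/45 − 1/18 + 1/27 = 1/270.
  ∫_0^1 (u')² dx = ∫_0^1 (4*x^2/9 - 4*x/9 + 1/9) dx. Term by term:
    ∫_0^1 4*x^2/9 dx = 4/27;  ∫_0^1 -4*x/9 dx = -2/9;  ∫_0^1 1/9 dx = 1/9.
  Sum: 4/27 − 2/9 + 1/9 = 1/27.
∫_0^1 u² dx = 1/270, so ||u||_L² = sqrt(30)/90.
∫_0^1 (u')² dx = 1/27, so ||u'||_L² = sqrt(3)/9.
Ratio ||u||_L² / ||u'||_L² = sqrt(10)/10.
Sharp Poincaré constant on H^1_0(0, 1) is C_P = L/π = 1/π, achieved by sin(π·x).
A polynomial bump cannot attain the sharp Poincaré constant (only the first sine eigenfunction does), so the ratio is strictly less than C_P, consistent with ||u||_L² ≤ C_P ||u'||_L².


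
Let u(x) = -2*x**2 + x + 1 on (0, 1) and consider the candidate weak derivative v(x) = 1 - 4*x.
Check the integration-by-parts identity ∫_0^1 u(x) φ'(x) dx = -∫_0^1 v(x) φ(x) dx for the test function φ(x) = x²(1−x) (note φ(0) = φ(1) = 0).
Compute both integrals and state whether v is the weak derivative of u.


LHS = 7/60, RHS = 7/60. Yes, v = u' weakly.

u(x) = -2*x**2 + x + 1, classical derivative u'(x) = 1 - 4*x.
φ(x) = x²(1−x), so φ'(x) = x*(2 - 3*x).
Note φ(0) = φ(1) = 0, so the boundary term u·φ vanishes.
LHS = ∫_0^1 u(x) φ'(x) dx = ∫_0^1 (6*x^4 - 7*x^3 - x^2 + 2*x) dx. Term by term:
  ∫_0^1 6*x^4 dx = 6/5;  ∫_0^1 -7*x^3 dx = -7/4;  ∫_0^1 -x^2 dx = -1/3;
  ∫_0^1 2*x dx = 1.
Sum: 6/5 − 7/4 − 1/3 + 1 = 7/60.
So LHS = 7/60.
∫_0^1 v(x) φ(x) dx = ∫_0^1 (4*x^4 - 5*x^3 + x^2) dx. Term by term:
  ∫_0^1 4*x^4 dx = 4/5;  ∫_0^1 -5*x^3 dx = -5/4;  ∫_0^1 x^2 dx = 1/3.
Sum: 4/5 − 5/4 + 1/3 = -7/60.
So RHS = -∫_0^1 v(x) φ(x) dx = 7/60.
LHS = RHS, so the identity holds for this test φ.
Moreover u is smooth here and v(x) = u'(x) = 1 - 4*x pointwise, so the identity holds for every test function. Hence v is the weak derivative of u.


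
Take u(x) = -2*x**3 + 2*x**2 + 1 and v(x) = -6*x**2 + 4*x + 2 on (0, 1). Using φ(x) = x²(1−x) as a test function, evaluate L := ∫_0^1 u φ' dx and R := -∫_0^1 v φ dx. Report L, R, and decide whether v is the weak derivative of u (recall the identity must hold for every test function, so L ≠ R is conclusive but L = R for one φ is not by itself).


LHS = 0, RHS = -1/6. No, v is not the weak derivative of u.

u(x) = -2*x**3 + 2*x**2 + 1, classical derivative u'(x) = -6*x**2 + 4*x.
φ(x) = x²(1−x), so φ'(x) = x*(2 - 3*x).
Note φ(0) = φ(1) = 0, so the boundary term u·φ vanishes.
LHS = ∫_0^1 u(x) φ'(x) dx = ∫_0^1 (6*x^5 - 10*x^4 + 4*x^3 - 3*x^2 + 2*x) dx. Term by term:
  ∫_0^1 6*x^5 dx = 1;  ∫_0^1 -10*x^4 dx = -2;  ∫_0^1 4*x^3 dx = 1;
  ∫_0^1 -3*x^2 dx = -1;  ∫_0^1 2*x dx = 1.
Sum: 1 − 2 + 1 − 1 + 1 = 0.
So LHS = 0.
∫_0^1 v(x) φ(x) dx = ∫_0^1 (6*x^5 - 10*x^4 + 2*x^3 + 2*x^2) dx. Term by term:
  ∫_0^1 6*x^5 dx = 1;  ∫_0^1 -10*x^4 dx = -2;  ∫_0^1 2*x^3 dx = 1/2;
  ∫_0^1 2*x^2 dx = 2/3.
Sum: 1 − 2 + 1/2 + 2/3 = 1/6.
So RHS = -∫_0^1 v(x) φ(x) dx = -1/6.
LHS − RHS = 1/6 ≠ 0, so the identity fails.
(For a valid weak derivative the identity must hold for EVERY test function, in particular this one. The failure shows v is NOT the weak derivative of u.)
Correct weak derivative would be u'(x) = -6*x**2 + 4*x.


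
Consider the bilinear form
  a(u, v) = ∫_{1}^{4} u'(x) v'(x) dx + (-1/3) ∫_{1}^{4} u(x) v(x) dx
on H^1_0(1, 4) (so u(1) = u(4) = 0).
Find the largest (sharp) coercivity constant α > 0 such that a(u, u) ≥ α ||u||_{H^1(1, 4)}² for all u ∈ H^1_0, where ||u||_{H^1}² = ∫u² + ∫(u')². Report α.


α = (-3 + π^2)/(9 + π^2)

Coercivity of a(·,·) on H^1_0(1, 4) means a(u, u) ≥ α ||u||_{H^1}² for every u ∈ H^1_0.
The interval has length L = 3, and Poincaré/coercivity depend only on L. Here a(u, u) = ∫(u')² + (-1/3)·∫u².
Here c = -1/3 < 0 with |c| < (π/L)² = π^2/9, so coercivity still holds. The condition a(u,u) ≥ α||u||_{H^1}² reads (1−α)∫(u')² ≥ (α−c)∫u². Any admissible α is ≤ 1 (rapidly oscillating u have ∫u²/∫(u')² → 0), and α = 1 would force 0 ≥ (1−c)∫u², impossible since c < 1; so 1−α > 0. By the sharp Poincaré inequality on H^1_0 of an interval of length L, ∫(u')² ≥ (π/L)²∫u² with equality for the first sine mode sin(π(x−x₀)/L) (x₀ the left endpoint), so the inequality holds for all u iff (1−α)(π/L)² ≥ α − c, i.e. α ≤ ((π/L)² + c)/((π/L)² + 1) = (1 + c(L/π)²)/(1 + (L/π)²). (Direct route, valid since c ≤ 0: Poincaré gives c∫u² ≥ c(L/π)²∫(u')², so a(u,u) ≥ (1 + c(L/π)²)∫(u')², while ||u||_{H^1}² ≤ (1 + (L/π)²)∫(u')²; dividing yields the same α.) With (π/L)² = π^2/9 and c = -1/3, the largest admissible constant is α = ((π/L)² + c)/((π/L)² + 1).
Simplifying, α = (-3 + π^2)/(9 + π^2).


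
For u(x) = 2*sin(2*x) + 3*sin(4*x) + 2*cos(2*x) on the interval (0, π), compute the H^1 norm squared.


||u||_{H^1(0,π)}^2 = 193*π/2

u'(x) = -4*sin(2*x) + 4*cos(2*x) + 12*cos(4*x).
Expand u² and (u')² and integrate term by term on (0, π), using: for integers n ≥ 1, ∫_0^π sin²(nx) dx = ∫_0^π cos²(nx) dx = π/2; for n ≠ n', ∫_0^π sin(nx)sin(n'x) dx = ∫_0^π cos(nx)cos(n'x) dx = 0; and by product-to-sum, ∫_0^π sin(nx)cos(n'x) dx = ½∫_0^π [sin((n+n')x) + sin((n−n')x)] dx, which is 0 when n+n' is even and 2n/(n²−n'²) when n+n' is odd (it need not vanish on (0, π)).
  u² squared terms: (2)²·∫cos(2x)² dx = 4·π/2 = 2*π;  (2)²·∫sin(2x)² dx = 4·π/2 = 2*π;  (3)²·∫sin(4x)² dx = 9·π/2 = 9*π/2.
  u² cross terms: 2·(2)·(2)·∫cos(2x)·sin(2x) dx = 8·(0) = 0;  2·(2)·(3)·∫cos(2x)·sin(4x) dx = 12·(0) = 0;  2·(2)·(3)·∫sin(2x)·sin(4x) dx = 12·(0) = 0.
  So ∫_0^π u² dx = 2*π + 2*π + 9*π/2 + 0 + 0 + 0 = 17*π/2.
  (u')² squared terms: (-4)²·∫sin(2x)² dx = 16·π/2 = 8*π;  (4)²·∫cos(2x)² dx = 16·π/2 = 8*π;  (12)²·∫cos(4x)² dx = 144·π/2 = 72*π.
  (u')² cross terms: 2·(-4)·(4)·∫sin(2x)·cos(2x) dx = -32·(0) = 0;  2·(-4)·(12)·∫sin(2x)·cos(4x) dx = -96·(0) = 0;  2·(4)·(12)·∫cos(2x)·cos(4x) dx = 96·(0) = 0.
  So ∫_0^π (u')² dx = 8*π + 8*π + 72*π + 0 + 0 + 0 = 88*π.
||u||_{H^1}^2 = (17*π/2) + (88*π) = 193*π/2.
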